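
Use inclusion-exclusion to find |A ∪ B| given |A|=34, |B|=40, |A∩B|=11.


|A ∪ B| = |A| + |B| - |A ∩ B|
= 34 + 40 - 11
= 63

|A ∪ B| = 63


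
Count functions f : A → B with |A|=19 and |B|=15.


Each of |A| = 19 inputs maps to any of |B| = 15 outputs.
# functions = |B|^|A| = 15^19
= 22168378200531005859375

Number of functions = 22168378200531005859375


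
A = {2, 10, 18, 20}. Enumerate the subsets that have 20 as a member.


A subset of A contains 20 iff the remaining 3 elements form any subset of A \ {20}.
Count: 2^(n-1) = 2^3 = 8
Subsets containing 20: {20}, {2, 20}, {10, 20}, {18, 20}, {2, 10, 20}, {2, 18, 20}, {10, 18, 20}, {2, 10, 18, 20}

Subsets containing 20 (8 total): {20}, {2, 20}, {10, 20}, {18, 20}, {2, 10, 20}, {2, 18, 20}, {10, 18, 20}, {2, 10, 18, 20}


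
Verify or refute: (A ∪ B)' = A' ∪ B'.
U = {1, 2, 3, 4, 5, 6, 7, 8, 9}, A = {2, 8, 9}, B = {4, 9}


LHS: A ∪ B = {2, 4, 8, 9}
(A ∪ B)' = U \ (A ∪ B) = {1, 3, 5, 6, 7}
A' = {1, 3, 4, 5, 6, 7}, B' = {1, 2, 3, 5, 6, 7, 8}
Claimed RHS: A' ∪ B' = {1, 2, 3, 4, 5, 6, 7, 8}
Identity is INVALID: LHS = {1, 3, 5, 6, 7} but the RHS claimed here equals {1, 2, 3, 4, 5, 6, 7, 8}. The correct form is (A ∪ B)' = A' ∩ B'.

Identity is invalid: (A ∪ B)' = {1, 3, 5, 6, 7} but A' ∪ B' = {1, 2, 3, 4, 5, 6, 7, 8}. The correct De Morgan law is (A ∪ B)' = A' ∩ B'.


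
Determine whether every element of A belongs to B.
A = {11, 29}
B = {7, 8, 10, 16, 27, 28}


A ⊆ B means every element of A is in B.
Elements in A not in B: {11, 29}
So A ⊄ B.

No, A ⊄ B


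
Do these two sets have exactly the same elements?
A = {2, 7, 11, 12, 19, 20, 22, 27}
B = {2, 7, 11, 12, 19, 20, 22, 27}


Two sets are equal iff they have exactly the same elements.
A = {2, 7, 11, 12, 19, 20, 22, 27}
B = {2, 7, 11, 12, 19, 20, 22, 27}
Same elements → A = B

Yes, A = B


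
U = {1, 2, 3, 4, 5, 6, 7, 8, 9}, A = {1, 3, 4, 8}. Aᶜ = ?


Aᶜ = U \ A = elements in U but not in A
U = {1, 2, 3, 4, 5, 6, 7, 8, 9}
A = {1, 3, 4, 8}
Aᶜ = {2, 5, 6, 7, 9}

Aᶜ = {2, 5, 6, 7, 9}


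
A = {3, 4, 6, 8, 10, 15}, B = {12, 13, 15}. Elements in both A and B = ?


A = {3, 4, 6, 8, 10, 15}
B = {12, 13, 15}
Region: in both A and B
Elements: {15}

Elements in both A and B: {15}


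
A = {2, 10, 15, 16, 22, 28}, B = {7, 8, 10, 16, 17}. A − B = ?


A \ B = elements in A but not in B
A = {2, 10, 15, 16, 22, 28}
B = {7, 8, 10, 16, 17}
Remove from A any elements in B
A \ B = {2, 15, 22, 28}

A \ B = {2, 15, 22, 28}


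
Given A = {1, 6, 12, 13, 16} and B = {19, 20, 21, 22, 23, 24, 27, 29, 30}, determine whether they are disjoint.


Disjoint means A ∩ B = ∅.
A ∩ B = ∅
A ∩ B = ∅, so A and B are disjoint.

Yes, A and B are disjoint


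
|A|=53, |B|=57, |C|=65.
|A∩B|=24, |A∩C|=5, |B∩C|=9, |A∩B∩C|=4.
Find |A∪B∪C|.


|A∪B∪C| = |A|+|B|+|C| - |A∩B|-|A∩C|-|B∩C| + |A∩B∩C|
= 53+57+65 - 24-5-9 + 4
= 175 - 38 + 4
= 141

|A ∪ B ∪ C| = 141


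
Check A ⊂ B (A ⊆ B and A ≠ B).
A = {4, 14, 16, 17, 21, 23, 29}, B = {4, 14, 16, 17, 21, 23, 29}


A ⊂ B requires: A ⊆ B AND A ≠ B.
A ⊆ B? Yes
A = B? Yes
A = B, so A is not a PROPER subset.

No, A is not a proper subset of B


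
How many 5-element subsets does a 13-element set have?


C(n,k) = n! / (k!(n-k)!)
C(13,5) = 13! / (5!8!)
= 1287

C(13,5) = 1287


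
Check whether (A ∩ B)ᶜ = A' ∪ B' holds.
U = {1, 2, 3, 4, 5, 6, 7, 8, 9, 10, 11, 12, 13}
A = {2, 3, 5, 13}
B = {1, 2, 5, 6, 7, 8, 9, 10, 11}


LHS: A ∩ B = {2, 5}
(A ∩ B)' = U \ (A ∩ B) = {1, 3, 4, 6, 7, 8, 9, 10, 11, 12, 13}
A' = {1, 4, 6, 7, 8, 9, 10, 11, 12}, B' = {3, 4, 12, 13}
Claimed RHS: A' ∪ B' = {1, 3, 4, 6, 7, 8, 9, 10, 11, 12, 13}
Identity is VALID: LHS = RHS = {1, 3, 4, 6, 7, 8, 9, 10, 11, 12, 13} ✓

Identity is valid. (A ∩ B)' = A' ∪ B' = {1, 3, 4, 6, 7, 8, 9, 10, 11, 12, 13}


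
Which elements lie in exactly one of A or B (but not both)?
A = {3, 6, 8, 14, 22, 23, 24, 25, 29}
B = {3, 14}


A △ B = (A \ B) ∪ (B \ A) = elements in exactly one of A or B
A \ B = {6, 8, 22, 23, 24, 25, 29}
B \ A = ∅
A △ B = {6, 8, 22, 23, 24, 25, 29}

A △ B = {6, 8, 22, 23, 24, 25, 29}


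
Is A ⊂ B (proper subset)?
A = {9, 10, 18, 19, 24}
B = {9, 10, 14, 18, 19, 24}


A ⊂ B requires: A ⊆ B AND A ≠ B.
A ⊆ B? Yes
A = B? No
A ⊂ B: Yes (A is a proper subset of B)

Yes, A ⊂ B


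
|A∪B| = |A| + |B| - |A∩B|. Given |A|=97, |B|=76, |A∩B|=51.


|A ∪ B| = |A| + |B| - |A ∩ B|
= 97 + 76 - 51
= 122

|A ∪ B| = 122


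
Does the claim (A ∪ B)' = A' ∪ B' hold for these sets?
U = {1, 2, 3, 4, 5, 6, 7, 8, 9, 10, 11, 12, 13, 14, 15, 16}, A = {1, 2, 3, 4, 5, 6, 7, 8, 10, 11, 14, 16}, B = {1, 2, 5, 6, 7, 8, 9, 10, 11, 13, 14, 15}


LHS: A ∪ B = {1, 2, 3, 4, 5, 6, 7, 8, 9, 10, 11, 13, 14, 15, 16}
(A ∪ B)' = U \ (A ∪ B) = {12}
A' = {9, 12, 13, 15}, B' = {3, 4, 12, 16}
Claimed RHS: A' ∪ B' = {3, 4, 9, 12, 13, 15, 16}
Identity is INVALID: LHS = {12} but the RHS claimed here equals {3, 4, 9, 12, 13, 15, 16}. The correct form is (A ∪ B)' = A' ∩ B'.

Identity is invalid: (A ∪ B)' = {12} but A' ∪ B' = {3, 4, 9, 12, 13, 15, 16}. The correct De Morgan law is (A ∪ B)' = A' ∩ B'.


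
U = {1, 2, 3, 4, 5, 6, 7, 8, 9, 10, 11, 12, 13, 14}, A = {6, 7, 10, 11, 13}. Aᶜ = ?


Aᶜ = U \ A = elements in U but not in A
U = {1, 2, 3, 4, 5, 6, 7, 8, 9, 10, 11, 12, 13, 14}
A = {6, 7, 10, 11, 13}
Aᶜ = {1, 2, 3, 4, 5, 8, 9, 12, 14}

Aᶜ = {1, 2, 3, 4, 5, 8, 9, 12, 14}


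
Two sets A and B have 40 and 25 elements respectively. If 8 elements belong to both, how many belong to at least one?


|A ∪ B| = |A| + |B| - |A ∩ B|
= 40 + 25 - 8
= 57

|A ∪ B| = 57


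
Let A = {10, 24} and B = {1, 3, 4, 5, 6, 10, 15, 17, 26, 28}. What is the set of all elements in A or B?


A ∪ B = all elements in A or B (or both)
A = {10, 24}
B = {1, 3, 4, 5, 6, 10, 15, 17, 26, 28}
A ∪ B = {1, 3, 4, 5, 6, 10, 15, 17, 24, 26, 28}

A ∪ B = {1, 3, 4, 5, 6, 10, 15, 17, 24, 26, 28}


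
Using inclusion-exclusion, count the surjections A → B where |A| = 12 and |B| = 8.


n = |A| = 12, k = |B| = 8. Surjections via inclusion-exclusion:
S(n,k) = Σ(-1)^i × C(k,i) × (k-i)^n, i=0 to k
i=0: (-1)^0×C(8,0)×8^12 = 68719476736
i=1: (-1)^1×C(8,1)×7^12 = -110730297608
i=2: (-1)^2×C(8,2)×6^12 = 60949905408
i=3: (-1)^3×C(8,3)×5^12 = -13671875000
i=4: (-1)^4×C(8,4)×4^12 = 1174405120
i=5: (-1)^5×C(8,5)×3^12 = -29760696
i=6: (-1)^6×C(8,6)×2^12 = 114688
i=7: (-1)^7×C(8,7)×1^12 = -8
i=8: (-1)^8×C(8,8)×0^12 = 0
Total = 6411968640

Number of surjections = 6411968640


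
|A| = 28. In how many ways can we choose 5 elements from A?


C(n,k) = n! / (k!(n-k)!)
C(28,5) = 28! / (5!23!)
= 98280

C(28,5) = 98280


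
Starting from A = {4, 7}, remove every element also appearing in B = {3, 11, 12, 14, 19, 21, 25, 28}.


A \ B = elements in A but not in B
A = {4, 7}
B = {3, 11, 12, 14, 19, 21, 25, 28}
Remove from A any elements in B
A \ B = {4, 7}

A \ B = {4, 7}


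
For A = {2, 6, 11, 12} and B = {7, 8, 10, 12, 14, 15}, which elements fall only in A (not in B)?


A = {2, 6, 11, 12}
B = {7, 8, 10, 12, 14, 15}
Region: only in A (not in B)
Elements: {2, 6, 11}

Elements only in A (not in B): {2, 6, 11}


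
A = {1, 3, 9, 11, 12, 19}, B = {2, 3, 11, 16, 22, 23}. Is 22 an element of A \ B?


A = {1, 3, 9, 11, 12, 19}, B = {2, 3, 11, 16, 22, 23}
A \ B = elements in A but not in B
A \ B = {1, 9, 12, 19}
Checking if 22 ∈ A \ B
22 is not in A \ B → False

22 ∉ A \ B


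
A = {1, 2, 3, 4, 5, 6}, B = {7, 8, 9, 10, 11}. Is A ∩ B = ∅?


Disjoint means A ∩ B = ∅.
A ∩ B = ∅
A ∩ B = ∅, so A and B are disjoint.

Yes, A and B are disjoint


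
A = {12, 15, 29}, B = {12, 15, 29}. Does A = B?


Two sets are equal iff they have exactly the same elements.
A = {12, 15, 29}
B = {12, 15, 29}
Same elements → A = B

Yes, A = B


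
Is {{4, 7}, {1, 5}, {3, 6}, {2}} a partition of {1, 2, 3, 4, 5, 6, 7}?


A partition requires: (1) non-empty parts, (2) pairwise disjoint, (3) union = U
Parts: {4, 7}, {1, 5}, {3, 6}, {2}
Union of parts: {1, 2, 3, 4, 5, 6, 7}
U = {1, 2, 3, 4, 5, 6, 7}
All non-empty? True
Pairwise disjoint? True
Covers U? True

Yes, valid partition


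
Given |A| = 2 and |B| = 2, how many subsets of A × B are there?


A relation from A to B is any subset of A × B.
|A × B| = 2 × 2 = 4
# relations = 2^|A × B| = 2^4 = 16

Number of relations = 16


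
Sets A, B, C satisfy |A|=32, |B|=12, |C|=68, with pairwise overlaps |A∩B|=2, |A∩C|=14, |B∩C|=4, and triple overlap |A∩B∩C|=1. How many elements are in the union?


|A∪B∪C| = |A|+|B|+|C| - |A∩B|-|A∩C|-|B∩C| + |A∩B∩C|
= 32+12+68 - 2-14-4 + 1
= 112 - 20 + 1
= 93

|A ∪ B ∪ C| = 93


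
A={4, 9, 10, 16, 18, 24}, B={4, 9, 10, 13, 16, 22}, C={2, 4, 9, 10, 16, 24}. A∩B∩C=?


A ∩ B = {4, 9, 10, 16}
(A ∩ B) ∩ C = {4, 9, 10, 16}

A ∩ B ∩ C = {4, 9, 10, 16}


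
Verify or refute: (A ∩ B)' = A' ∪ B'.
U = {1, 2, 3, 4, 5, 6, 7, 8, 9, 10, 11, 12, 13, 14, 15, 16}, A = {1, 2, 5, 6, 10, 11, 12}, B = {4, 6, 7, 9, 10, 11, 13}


LHS: A ∩ B = {6, 10, 11}
(A ∩ B)' = U \ (A ∩ B) = {1, 2, 3, 4, 5, 7, 8, 9, 12, 13, 14, 15, 16}
A' = {3, 4, 7, 8, 9, 13, 14, 15, 16}, B' = {1, 2, 3, 5, 8, 12, 14, 15, 16}
Claimed RHS: A' ∪ B' = {1, 2, 3, 4, 5, 7, 8, 9, 12, 13, 14, 15, 16}
Identity is VALID: LHS = RHS = {1, 2, 3, 4, 5, 7, 8, 9, 12, 13, 14, 15, 16} ✓

Identity is valid. (A ∩ B)' = A' ∪ B' = {1, 2, 3, 4, 5, 7, 8, 9, 12, 13, 14, 15, 16}


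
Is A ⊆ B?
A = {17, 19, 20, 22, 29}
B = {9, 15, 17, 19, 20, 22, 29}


A ⊆ B means every element of A is in B.
All elements of A are in B.
So A ⊆ B.

Yes, A ⊆ B


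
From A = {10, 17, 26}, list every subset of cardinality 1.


|A| = 3, so A has C(3,1) = 3 subsets of size 1.
Enumerate by choosing 1 elements from A at a time:
{10}, {17}, {26}

1-element subsets (3 total): {10}, {17}, {26}


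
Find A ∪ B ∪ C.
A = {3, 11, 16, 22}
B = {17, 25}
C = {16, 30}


A ∪ B = {3, 11, 16, 17, 22, 25}
(A ∪ B) ∪ C = {3, 11, 16, 17, 22, 25, 30}

A ∪ B ∪ C = {3, 11, 16, 17, 22, 25, 30}


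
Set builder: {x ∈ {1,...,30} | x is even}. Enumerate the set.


Checking each candidate:
Condition: even numbers in {1,...,30}
Result = {2, 4, 6, 8, 10, 12, 14, 16, 18, 20, 22, 24, 26, 28, 30}

{2, 4, 6, 8, 10, 12, 14, 16, 18, 20, 22, 24, 26, 28, 30}


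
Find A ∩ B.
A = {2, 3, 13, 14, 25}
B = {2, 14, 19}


A ∩ B = elements in both A and B
A = {2, 3, 13, 14, 25}
B = {2, 14, 19}
A ∩ B = {2, 14}

A ∩ B = {2, 14}


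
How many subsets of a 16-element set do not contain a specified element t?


Subsets of A avoiding t are subsets of A \ {t}, which has 15 elements.
Count = 2^(n-1) = 2^15
= 32768

Number of subsets avoiding t = 32768


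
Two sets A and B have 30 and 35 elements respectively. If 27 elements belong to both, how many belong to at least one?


|A ∪ B| = |A| + |B| - |A ∩ B|
= 30 + 35 - 27
= 38

|A ∪ B| = 38


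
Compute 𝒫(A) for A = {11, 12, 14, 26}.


|A| = 4, so |P(A)| = 2^4 = 16
Enumerate subsets by cardinality (0 to 4):
∅, {11}, {12}, {14}, {26}, {11, 12}, {11, 14}, {11, 26}, {12, 14}, {12, 26}, {14, 26}, {11, 12, 14}, {11, 12, 26}, {11, 14, 26}, {12, 14, 26}, {11, 12, 14, 26}

P(A) has 16 subsets: ∅, {11}, {12}, {14}, {26}, {11, 12}, {11, 14}, {11, 26}, {12, 14}, {12, 26}, {14, 26}, {11, 12, 14}, {11, 12, 26}, {11, 14, 26}, {12, 14, 26}, {11, 12, 14, 26}


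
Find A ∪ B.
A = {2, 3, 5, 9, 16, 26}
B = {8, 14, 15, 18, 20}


A ∪ B = all elements in A or B (or both)
A = {2, 3, 5, 9, 16, 26}
B = {8, 14, 15, 18, 20}
A ∪ B = {2, 3, 5, 8, 9, 14, 15, 16, 18, 20, 26}

A ∪ B = {2, 3, 5, 8, 9, 14, 15, 16, 18, 20, 26}


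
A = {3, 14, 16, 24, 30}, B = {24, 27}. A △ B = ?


A △ B = (A \ B) ∪ (B \ A) = elements in exactly one of A or B
A \ B = {3, 14, 16, 30}
B \ A = {27}
A △ B = {3, 14, 16, 27, 30}

A △ B = {3, 14, 16, 27, 30}


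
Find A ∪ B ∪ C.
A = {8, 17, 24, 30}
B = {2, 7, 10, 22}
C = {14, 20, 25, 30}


A ∪ B = {2, 7, 8, 10, 17, 22, 24, 30}
(A ∪ B) ∪ C = {2, 7, 8, 10, 14, 17, 20, 22, 24, 25, 30}

A ∪ B ∪ C = {2, 7, 8, 10, 14, 17, 20, 22, 24, 25, 30}


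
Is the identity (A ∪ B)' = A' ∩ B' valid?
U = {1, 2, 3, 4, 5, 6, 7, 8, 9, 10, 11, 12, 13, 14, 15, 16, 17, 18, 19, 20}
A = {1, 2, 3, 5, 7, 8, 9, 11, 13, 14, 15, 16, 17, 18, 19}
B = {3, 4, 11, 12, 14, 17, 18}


LHS: A ∪ B = {1, 2, 3, 4, 5, 7, 8, 9, 11, 12, 13, 14, 15, 16, 17, 18, 19}
(A ∪ B)' = U \ (A ∪ B) = {6, 10, 20}
A' = {4, 6, 10, 12, 20}, B' = {1, 2, 5, 6, 7, 8, 9, 10, 13, 15, 16, 19, 20}
Claimed RHS: A' ∩ B' = {6, 10, 20}
Identity is VALID: LHS = RHS = {6, 10, 20} ✓

Identity is valid. (A ∪ B)' = A' ∩ B' = {6, 10, 20}


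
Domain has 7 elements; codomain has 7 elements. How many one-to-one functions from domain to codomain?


An injection sends each of |A| = 7 inputs to a distinct output in B.
# injections = |B|·(|B|-1)·…·(|B|-|A|+1) = 7! / (7 - 7)!
= 7 × 6 × 5 × 4 × 3 × 2 × 1
= 5040

Number of injections = 5040


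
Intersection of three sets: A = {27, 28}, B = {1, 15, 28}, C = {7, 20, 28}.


A ∩ B = {28}
(A ∩ B) ∩ C = {28}

A ∩ B ∩ C = {28}


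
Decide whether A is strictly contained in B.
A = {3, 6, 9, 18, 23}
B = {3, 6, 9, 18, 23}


A ⊂ B requires: A ⊆ B AND A ≠ B.
A ⊆ B? Yes
A = B? Yes
A = B, so A is not a PROPER subset.

No, A is not a proper subset of B


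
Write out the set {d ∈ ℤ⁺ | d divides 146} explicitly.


Checking each candidate:
Condition: positive divisors of 146
Result = {1, 2, 73, 146}

{1, 2, 73, 146}


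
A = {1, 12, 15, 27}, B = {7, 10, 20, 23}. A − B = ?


A \ B = elements in A but not in B
A = {1, 12, 15, 27}
B = {7, 10, 20, 23}
Remove from A any elements in B
A \ B = {1, 12, 15, 27}

A \ B = {1, 12, 15, 27}


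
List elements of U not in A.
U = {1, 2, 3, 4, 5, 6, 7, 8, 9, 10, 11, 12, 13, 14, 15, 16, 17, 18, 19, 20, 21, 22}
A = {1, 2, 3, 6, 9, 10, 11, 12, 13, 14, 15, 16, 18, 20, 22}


Aᶜ = U \ A = elements in U but not in A
U = {1, 2, 3, 4, 5, 6, 7, 8, 9, 10, 11, 12, 13, 14, 15, 16, 17, 18, 19, 20, 21, 22}
A = {1, 2, 3, 6, 9, 10, 11, 12, 13, 14, 15, 16, 18, 20, 22}
Aᶜ = {4, 5, 7, 8, 17, 19, 21}

Aᶜ = {4, 5, 7, 8, 17, 19, 21}


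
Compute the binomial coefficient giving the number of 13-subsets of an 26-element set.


C(n,k) = n! / (k!(n-k)!)
C(26,13) = 26! / (13!13!)
= 10400600

C(26,13) = 10400600


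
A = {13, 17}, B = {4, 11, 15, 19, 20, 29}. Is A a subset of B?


A ⊆ B means every element of A is in B.
Elements in A not in B: {13, 17}
So A ⊄ B.

No, A ⊄ B


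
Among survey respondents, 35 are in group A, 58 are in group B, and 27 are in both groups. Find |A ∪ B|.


|A ∪ B| = |A| + |B| - |A ∩ B|
= 35 + 58 - 27
= 66

|A ∪ B| = 66


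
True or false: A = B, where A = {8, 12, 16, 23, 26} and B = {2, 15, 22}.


Two sets are equal iff they have exactly the same elements.
A = {8, 12, 16, 23, 26}
B = {2, 15, 22}
Differences: {2, 8, 12, 15, 16, 22, 23, 26}
A ≠ B

No, A ≠ B


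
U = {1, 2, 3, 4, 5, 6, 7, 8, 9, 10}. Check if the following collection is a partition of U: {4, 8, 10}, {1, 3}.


A partition requires: (1) non-empty parts, (2) pairwise disjoint, (3) union = U
Parts: {4, 8, 10}, {1, 3}
Union of parts: {1, 3, 4, 8, 10}
U = {1, 2, 3, 4, 5, 6, 7, 8, 9, 10}
All non-empty? True
Pairwise disjoint? True
Covers U? False

No, not a valid partition


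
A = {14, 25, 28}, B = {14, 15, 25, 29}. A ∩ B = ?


A ∩ B = elements in both A and B
A = {14, 25, 28}
B = {14, 15, 25, 29}
A ∩ B = {14, 25}

A ∩ B = {14, 25}


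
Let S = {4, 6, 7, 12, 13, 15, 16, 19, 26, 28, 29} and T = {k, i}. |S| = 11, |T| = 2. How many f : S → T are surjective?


n = |S| = 11, k = |T| = 2. Surjections via inclusion-exclusion:
S(n,k) = Σ(-1)^i × C(k,i) × (k-i)^n, i=0 to k
i=0: (-1)^0×C(2,0)×2^11 = 2048
i=1: (-1)^1×C(2,1)×1^11 = -2
i=2: (-1)^2×C(2,2)×0^11 = 0
Total = 2046

Number of surjections = 2046


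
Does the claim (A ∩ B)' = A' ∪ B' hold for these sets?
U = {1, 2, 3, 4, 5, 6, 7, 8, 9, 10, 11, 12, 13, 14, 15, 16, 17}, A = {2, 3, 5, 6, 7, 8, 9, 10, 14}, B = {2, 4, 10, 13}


LHS: A ∩ B = {2, 10}
(A ∩ B)' = U \ (A ∩ B) = {1, 3, 4, 5, 6, 7, 8, 9, 11, 12, 13, 14, 15, 16, 17}
A' = {1, 4, 11, 12, 13, 15, 16, 17}, B' = {1, 3, 5, 6, 7, 8, 9, 11, 12, 14, 15, 16, 17}
Claimed RHS: A' ∪ B' = {1, 3, 4, 5, 6, 7, 8, 9, 11, 12, 13, 14, 15, 16, 17}
Identity is VALID: LHS = RHS = {1, 3, 4, 5, 6, 7, 8, 9, 11, 12, 13, 14, 15, 16, 17} ✓

Identity is valid. (A ∩ B)' = A' ∪ B' = {1, 3, 4, 5, 6, 7, 8, 9, 11, 12, 13, 14, 15, 16, 17}


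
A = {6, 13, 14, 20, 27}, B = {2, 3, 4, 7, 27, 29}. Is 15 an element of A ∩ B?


A = {6, 13, 14, 20, 27}, B = {2, 3, 4, 7, 27, 29}
A ∩ B = elements in both A and B
A ∩ B = {27}
Checking if 15 ∈ A ∩ B
15 is not in A ∩ B → False

15 ∉ A ∩ B


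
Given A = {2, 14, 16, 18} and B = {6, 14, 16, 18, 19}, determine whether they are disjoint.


Disjoint means A ∩ B = ∅.
A ∩ B = {14, 16, 18}
A ∩ B ≠ ∅, so A and B are NOT disjoint.

No, A and B are not disjoint (A ∩ B = {14, 16, 18})


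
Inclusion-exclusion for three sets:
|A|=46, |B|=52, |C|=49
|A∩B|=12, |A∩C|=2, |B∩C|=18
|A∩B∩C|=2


|A∪B∪C| = |A|+|B|+|C| - |A∩B|-|A∩C|-|B∩C| + |A∩B∩C|
= 46+52+49 - 12-2-18 + 2
= 147 - 32 + 2
= 117

|A ∪ B ∪ C| = 117


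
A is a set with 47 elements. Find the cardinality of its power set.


Number of subsets = 2^n
= 2^47
= 140737488355328

|P(A)| = 140737488355328


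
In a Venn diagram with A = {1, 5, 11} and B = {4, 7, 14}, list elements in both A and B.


A = {1, 5, 11}
B = {4, 7, 14}
Region: in both A and B
Elements: ∅

Elements in both A and B: ∅


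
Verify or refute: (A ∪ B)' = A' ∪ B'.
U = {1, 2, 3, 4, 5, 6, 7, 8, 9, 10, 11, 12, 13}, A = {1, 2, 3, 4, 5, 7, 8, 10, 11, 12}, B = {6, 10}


LHS: A ∪ B = {1, 2, 3, 4, 5, 6, 7, 8, 10, 11, 12}
(A ∪ B)' = U \ (A ∪ B) = {9, 13}
A' = {6, 9, 13}, B' = {1, 2, 3, 4, 5, 7, 8, 9, 11, 12, 13}
Claimed RHS: A' ∪ B' = {1, 2, 3, 4, 5, 6, 7, 8, 9, 11, 12, 13}
Identity is INVALID: LHS = {9, 13} but the RHS claimed here equals {1, 2, 3, 4, 5, 6, 7, 8, 9, 11, 12, 13}. The correct form is (A ∪ B)' = A' ∩ B'.

Identity is invalid: (A ∪ B)' = {9, 13} but A' ∪ B' = {1, 2, 3, 4, 5, 6, 7, 8, 9, 11, 12, 13}. The correct De Morgan law is (A ∪ B)' = A' ∩ B'.


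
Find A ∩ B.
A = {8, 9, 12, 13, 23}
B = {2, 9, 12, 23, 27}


A ∩ B = elements in both A and B
A = {8, 9, 12, 13, 23}
B = {2, 9, 12, 23, 27}
A ∩ B = {9, 12, 23}

A ∩ B = {9, 12, 23}


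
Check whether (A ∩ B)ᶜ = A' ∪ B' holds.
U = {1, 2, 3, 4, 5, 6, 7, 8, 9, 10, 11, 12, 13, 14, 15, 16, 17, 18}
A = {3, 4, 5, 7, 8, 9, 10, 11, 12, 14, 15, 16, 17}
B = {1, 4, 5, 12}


LHS: A ∩ B = {4, 5, 12}
(A ∩ B)' = U \ (A ∩ B) = {1, 2, 3, 6, 7, 8, 9, 10, 11, 13, 14, 15, 16, 17, 18}
A' = {1, 2, 6, 13, 18}, B' = {2, 3, 6, 7, 8, 9, 10, 11, 13, 14, 15, 16, 17, 18}
Claimed RHS: A' ∪ B' = {1, 2, 3, 6, 7, 8, 9, 10, 11, 13, 14, 15, 16, 17, 18}
Identity is VALID: LHS = RHS = {1, 2, 3, 6, 7, 8, 9, 10, 11, 13, 14, 15, 16, 17, 18} ✓

Identity is valid. (A ∩ B)' = A' ∪ B' = {1, 2, 3, 6, 7, 8, 9, 10, 11, 13, 14, 15, 16, 17, 18}


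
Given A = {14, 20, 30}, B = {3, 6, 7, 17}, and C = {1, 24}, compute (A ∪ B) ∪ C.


A ∪ B = {3, 6, 7, 14, 17, 20, 30}
(A ∪ B) ∪ C = {1, 3, 6, 7, 14, 17, 20, 24, 30}

A ∪ B ∪ C = {1, 3, 6, 7, 14, 17, 20, 24, 30}


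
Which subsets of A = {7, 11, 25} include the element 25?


A subset of A contains 25 iff the remaining 2 elements form any subset of A \ {25}.
Count: 2^(n-1) = 2^2 = 4
Subsets containing 25: {25}, {7, 25}, {11, 25}, {7, 11, 25}

Subsets containing 25 (4 total): {25}, {7, 25}, {11, 25}, {7, 11, 25}


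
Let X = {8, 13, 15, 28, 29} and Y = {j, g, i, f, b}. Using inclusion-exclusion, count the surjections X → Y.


n = |X| = 5, k = |Y| = 5. Surjections via inclusion-exclusion:
S(n,k) = Σ(-1)^i × C(k,i) × (k-i)^n, i=0 to k
i=0: (-1)^0×C(5,0)×5^5 = 3125
i=1: (-1)^1×C(5,1)×4^5 = -5120
i=2: (-1)^2×C(5,2)×3^5 = 2430
i=3: (-1)^3×C(5,3)×2^5 = -320
i=4: (-1)^4×C(5,4)×1^5 = 5
i=5: (-1)^5×C(5,5)×0^5 = 0
Total = 120

Number of surjections = 120


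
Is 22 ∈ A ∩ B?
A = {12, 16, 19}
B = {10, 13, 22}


A = {12, 16, 19}, B = {10, 13, 22}
A ∩ B = elements in both A and B
A ∩ B = ∅
Checking if 22 ∈ A ∩ B
22 is not in A ∩ B → False

22 ∉ A ∩ B


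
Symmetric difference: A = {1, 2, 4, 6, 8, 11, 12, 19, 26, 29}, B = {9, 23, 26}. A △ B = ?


A △ B = (A \ B) ∪ (B \ A) = elements in exactly one of A or B
A \ B = {1, 2, 4, 6, 8, 11, 12, 19, 29}
B \ A = {9, 23}
A △ B = {1, 2, 4, 6, 8, 9, 11, 12, 19, 23, 29}

A △ B = {1, 2, 4, 6, 8, 9, 11, 12, 19, 23, 29}


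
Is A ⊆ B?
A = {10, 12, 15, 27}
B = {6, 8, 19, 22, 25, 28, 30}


A ⊆ B means every element of A is in B.
Elements in A not in B: {10, 12, 15, 27}
So A ⊄ B.

No, A ⊄ B


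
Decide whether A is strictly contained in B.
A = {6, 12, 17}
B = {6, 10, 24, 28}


A ⊂ B requires: A ⊆ B AND A ≠ B.
A ⊆ B? No
A ⊄ B, so A is not a proper subset.

No, A is not a proper subset of B


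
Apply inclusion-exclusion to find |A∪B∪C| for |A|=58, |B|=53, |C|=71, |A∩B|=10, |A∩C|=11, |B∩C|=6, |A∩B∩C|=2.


|A∪B∪C| = |A|+|B|+|C| - |A∩B|-|A∩C|-|B∩C| + |A∩B∩C|
= 58+53+71 - 10-11-6 + 2
= 182 - 27 + 2
= 157

|A ∪ B ∪ C| = 157


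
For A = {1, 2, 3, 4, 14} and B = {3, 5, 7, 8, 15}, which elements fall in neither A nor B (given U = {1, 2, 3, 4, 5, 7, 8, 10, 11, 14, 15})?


A = {1, 2, 3, 4, 14}
B = {3, 5, 7, 8, 15}
Region: in neither A nor B (given U = {1, 2, 3, 4, 5, 7, 8, 10, 11, 14, 15})
Elements: {10, 11}

Elements in neither A nor B (given U = {1, 2, 3, 4, 5, 7, 8, 10, 11, 14, 15}): {10, 11}


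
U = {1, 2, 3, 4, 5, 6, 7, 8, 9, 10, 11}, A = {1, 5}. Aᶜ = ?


Aᶜ = U \ A = elements in U but not in A
U = {1, 2, 3, 4, 5, 6, 7, 8, 9, 10, 11}
A = {1, 5}
Aᶜ = {2, 3, 4, 6, 7, 8, 9, 10, 11}

Aᶜ = {2, 3, 4, 6, 7, 8, 9, 10, 11}


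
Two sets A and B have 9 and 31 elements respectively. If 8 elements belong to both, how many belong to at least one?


|A ∪ B| = |A| + |B| - |A ∩ B|
= 9 + 31 - 8
= 32

|A ∪ B| = 32


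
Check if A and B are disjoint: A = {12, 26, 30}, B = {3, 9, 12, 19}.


Disjoint means A ∩ B = ∅.
A ∩ B = {12}
A ∩ B ≠ ∅, so A and B are NOT disjoint.

No, A and B are not disjoint (A ∩ B = {12})


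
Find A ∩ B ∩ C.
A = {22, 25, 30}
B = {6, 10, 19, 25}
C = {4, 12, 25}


A ∩ B = {25}
(A ∩ B) ∩ C = {25}

A ∩ B ∩ C = {25}


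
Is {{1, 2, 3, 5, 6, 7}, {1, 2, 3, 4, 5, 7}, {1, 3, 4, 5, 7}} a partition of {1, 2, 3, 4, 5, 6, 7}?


A partition requires: (1) non-empty parts, (2) pairwise disjoint, (3) union = U
Parts: {1, 2, 3, 5, 6, 7}, {1, 2, 3, 4, 5, 7}, {1, 3, 4, 5, 7}
Union of parts: {1, 2, 3, 4, 5, 6, 7}
U = {1, 2, 3, 4, 5, 6, 7}
All non-empty? True
Pairwise disjoint? False
Covers U? True

No, not a valid partition


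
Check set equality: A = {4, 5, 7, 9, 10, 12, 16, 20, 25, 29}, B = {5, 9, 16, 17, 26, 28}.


Two sets are equal iff they have exactly the same elements.
A = {4, 5, 7, 9, 10, 12, 16, 20, 25, 29}
B = {5, 9, 16, 17, 26, 28}
Differences: {4, 7, 10, 12, 17, 20, 25, 26, 28, 29}
A ≠ B

No, A ≠ B


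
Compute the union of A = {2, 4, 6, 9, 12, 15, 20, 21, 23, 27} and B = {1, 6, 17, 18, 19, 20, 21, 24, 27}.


A ∪ B = all elements in A or B (or both)
A = {2, 4, 6, 9, 12, 15, 20, 21, 23, 27}
B = {1, 6, 17, 18, 19, 20, 21, 24, 27}
A ∪ B = {1, 2, 4, 6, 9, 12, 15, 17, 18, 19, 20, 21, 23, 24, 27}

A ∪ B = {1, 2, 4, 6, 9, 12, 15, 17, 18, 19, 20, 21, 23, 24, 27}


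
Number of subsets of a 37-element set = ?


Number of subsets = 2^n
= 2^37
= 137438953472

|P(A)| = 137438953472


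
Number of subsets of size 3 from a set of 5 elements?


C(n,k) = n! / (k!(n-k)!)
C(5,3) = 5! / (3!2!)
= 10

C(5,3) = 10


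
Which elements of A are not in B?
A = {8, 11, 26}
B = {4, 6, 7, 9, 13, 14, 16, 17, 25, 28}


A \ B = elements in A but not in B
A = {8, 11, 26}
B = {4, 6, 7, 9, 13, 14, 16, 17, 25, 28}
Remove from A any elements in B
A \ B = {8, 11, 26}

A \ B = {8, 11, 26}


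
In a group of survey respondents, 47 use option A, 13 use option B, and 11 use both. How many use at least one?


|A ∪ B| = |A| + |B| - |A ∩ B|
= 47 + 13 - 11
= 49

|A ∪ B| = 49


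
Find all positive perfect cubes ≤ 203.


Checking each candidate:
Condition: positive perfect cubes ≤ 203
Result = {1, 8, 27, 64, 125}

{1, 8, 27, 64, 125}


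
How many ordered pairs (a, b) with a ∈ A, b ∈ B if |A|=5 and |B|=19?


|A × B| = |A| × |B|
= 5 × 19
= 95

|A × B| = 95


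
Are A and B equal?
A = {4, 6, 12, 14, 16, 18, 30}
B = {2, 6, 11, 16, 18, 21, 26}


Two sets are equal iff they have exactly the same elements.
A = {4, 6, 12, 14, 16, 18, 30}
B = {2, 6, 11, 16, 18, 21, 26}
Differences: {2, 4, 11, 12, 14, 21, 26, 30}
A ≠ B

No, A ≠ B


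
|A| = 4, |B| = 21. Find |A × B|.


|A × B| = |A| × |B|
= 4 × 21
= 84

|A × B| = 84


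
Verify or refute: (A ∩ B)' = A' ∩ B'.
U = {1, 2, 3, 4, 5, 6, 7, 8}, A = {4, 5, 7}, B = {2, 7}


LHS: A ∩ B = {7}
(A ∩ B)' = U \ (A ∩ B) = {1, 2, 3, 4, 5, 6, 8}
A' = {1, 2, 3, 6, 8}, B' = {1, 3, 4, 5, 6, 8}
Claimed RHS: A' ∩ B' = {1, 3, 6, 8}
Identity is INVALID: LHS = {1, 2, 3, 4, 5, 6, 8} but the RHS claimed here equals {1, 3, 6, 8}. The correct form is (A ∩ B)' = A' ∪ B'.

Identity is invalid: (A ∩ B)' = {1, 2, 3, 4, 5, 6, 8} but A' ∩ B' = {1, 3, 6, 8}. The correct De Morgan law is (A ∩ B)' = A' ∪ B'.


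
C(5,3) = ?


C(n,k) = n! / (k!(n-k)!)
C(5,3) = 5! / (3!2!)
= 10

C(5,3) = 10


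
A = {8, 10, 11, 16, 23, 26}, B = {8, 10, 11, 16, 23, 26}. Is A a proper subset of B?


A ⊂ B requires: A ⊆ B AND A ≠ B.
A ⊆ B? Yes
A = B? Yes
A = B, so A is not a PROPER subset.

No, A is not a proper subset of B


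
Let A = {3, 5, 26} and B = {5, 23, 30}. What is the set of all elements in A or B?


A ∪ B = all elements in A or B (or both)
A = {3, 5, 26}
B = {5, 23, 30}
A ∪ B = {3, 5, 23, 26, 30}

A ∪ B = {3, 5, 23, 26, 30}


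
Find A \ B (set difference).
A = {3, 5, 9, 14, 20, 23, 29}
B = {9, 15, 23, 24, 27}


A \ B = elements in A but not in B
A = {3, 5, 9, 14, 20, 23, 29}
B = {9, 15, 23, 24, 27}
Remove from A any elements in B
A \ B = {3, 5, 14, 20, 29}

A \ B = {3, 5, 14, 20, 29}


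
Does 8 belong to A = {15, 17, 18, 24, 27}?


A = {15, 17, 18, 24, 27}
Checking if 8 is in A
8 is not in A → False

8 ∉ A


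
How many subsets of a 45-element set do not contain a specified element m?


Subsets of A avoiding m are subsets of A \ {m}, which has 44 elements.
Count = 2^(n-1) = 2^44
= 17592186044416

Number of subsets avoiding m = 17592186044416


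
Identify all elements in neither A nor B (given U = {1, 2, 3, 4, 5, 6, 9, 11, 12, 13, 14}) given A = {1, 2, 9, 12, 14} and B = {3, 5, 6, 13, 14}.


A = {1, 2, 9, 12, 14}
B = {3, 5, 6, 13, 14}
Region: in neither A nor B (given U = {1, 2, 3, 4, 5, 6, 9, 11, 12, 13, 14})
Elements: {4, 11}

Elements in neither A nor B (given U = {1, 2, 3, 4, 5, 6, 9, 11, 12, 13, 14}): {4, 11}


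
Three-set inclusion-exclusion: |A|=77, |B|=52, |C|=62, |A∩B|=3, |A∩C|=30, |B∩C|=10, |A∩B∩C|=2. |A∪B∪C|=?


|A∪B∪C| = |A|+|B|+|C| - |A∩B|-|A∩C|-|B∩C| + |A∩B∩C|
= 77+52+62 - 3-30-10 + 2
= 191 - 43 + 2
= 150

|A ∪ B ∪ C| = 150


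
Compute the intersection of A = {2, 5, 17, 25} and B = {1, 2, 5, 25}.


A ∩ B = elements in both A and B
A = {2, 5, 17, 25}
B = {1, 2, 5, 25}
A ∩ B = {2, 5, 25}

A ∩ B = {2, 5, 25}


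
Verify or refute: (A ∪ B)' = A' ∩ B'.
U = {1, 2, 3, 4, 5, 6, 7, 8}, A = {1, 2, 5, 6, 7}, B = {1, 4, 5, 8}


LHS: A ∪ B = {1, 2, 4, 5, 6, 7, 8}
(A ∪ B)' = U \ (A ∪ B) = {3}
A' = {3, 4, 8}, B' = {2, 3, 6, 7}
Claimed RHS: A' ∩ B' = {3}
Identity is VALID: LHS = RHS = {3} ✓

Identity is valid. (A ∪ B)' = A' ∩ B' = {3}


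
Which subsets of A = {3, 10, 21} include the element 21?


A subset of A contains 21 iff the remaining 2 elements form any subset of A \ {21}.
Count: 2^(n-1) = 2^2 = 4
Subsets containing 21: {21}, {3, 21}, {10, 21}, {3, 10, 21}

Subsets containing 21 (4 total): {21}, {3, 21}, {10, 21}, {3, 10, 21}


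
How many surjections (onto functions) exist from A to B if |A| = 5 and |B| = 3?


n = |A| = 5, k = |B| = 3. Surjections via inclusion-exclusion:
S(n,k) = Σ(-1)^i × C(k,i) × (k-i)^n, i=0 to k
i=0: (-1)^0×C(3,0)×3^5 = 243
i=1: (-1)^1×C(3,1)×2^5 = -96
i=2: (-1)^2×C(3,2)×1^5 = 3
i=3: (-1)^3×C(3,3)×0^5 = 0
Total = 150

Number of surjections = 150


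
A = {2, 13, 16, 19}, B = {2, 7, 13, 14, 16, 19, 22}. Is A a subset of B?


A ⊆ B means every element of A is in B.
All elements of A are in B.
So A ⊆ B.

Yes, A ⊆ B


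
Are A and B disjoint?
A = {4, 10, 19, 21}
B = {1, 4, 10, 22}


Disjoint means A ∩ B = ∅.
A ∩ B = {4, 10}
A ∩ B ≠ ∅, so A and B are NOT disjoint.

No, A and B are not disjoint (A ∩ B = {4, 10})


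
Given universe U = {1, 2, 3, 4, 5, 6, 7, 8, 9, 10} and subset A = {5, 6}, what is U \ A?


Aᶜ = U \ A = elements in U but not in A
U = {1, 2, 3, 4, 5, 6, 7, 8, 9, 10}
A = {5, 6}
Aᶜ = {1, 2, 3, 4, 7, 8, 9, 10}

Aᶜ = {1, 2, 3, 4, 7, 8, 9, 10}


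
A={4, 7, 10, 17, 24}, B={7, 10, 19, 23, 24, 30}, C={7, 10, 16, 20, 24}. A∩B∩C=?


A ∩ B = {7, 10, 24}
(A ∩ B) ∩ C = {7, 10, 24}

A ∩ B ∩ C = {7, 10, 24}


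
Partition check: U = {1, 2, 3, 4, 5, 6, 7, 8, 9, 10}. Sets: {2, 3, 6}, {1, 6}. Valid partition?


A partition requires: (1) non-empty parts, (2) pairwise disjoint, (3) union = U
Parts: {2, 3, 6}, {1, 6}
Union of parts: {1, 2, 3, 6}
U = {1, 2, 3, 4, 5, 6, 7, 8, 9, 10}
All non-empty? True
Pairwise disjoint? False
Covers U? False

No, not a valid partition


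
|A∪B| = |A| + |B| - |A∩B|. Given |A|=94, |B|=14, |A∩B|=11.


|A ∪ B| = |A| + |B| - |A ∩ B|
= 94 + 14 - 11
= 97

|A ∪ B| = 97


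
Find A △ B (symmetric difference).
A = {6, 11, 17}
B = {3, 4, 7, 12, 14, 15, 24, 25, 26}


A △ B = (A \ B) ∪ (B \ A) = elements in exactly one of A or B
A \ B = {6, 11, 17}
B \ A = {3, 4, 7, 12, 14, 15, 24, 25, 26}
A △ B = {3, 4, 6, 7, 11, 12, 14, 15, 17, 24, 25, 26}

A △ B = {3, 4, 6, 7, 11, 12, 14, 15, 17, 24, 25, 26}


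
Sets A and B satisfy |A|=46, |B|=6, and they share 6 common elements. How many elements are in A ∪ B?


|A ∪ B| = |A| + |B| - |A ∩ B|
= 46 + 6 - 6
= 46

|A ∪ B| = 46


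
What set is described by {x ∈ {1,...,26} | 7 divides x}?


Checking each candidate:
Condition: multiples of 7 in {1,...,26}
Result = {7, 14, 21}

{7, 14, 21}


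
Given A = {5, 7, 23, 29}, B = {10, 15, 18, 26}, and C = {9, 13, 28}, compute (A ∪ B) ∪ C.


A ∪ B = {5, 7, 10, 15, 18, 23, 26, 29}
(A ∪ B) ∪ C = {5, 7, 9, 10, 13, 15, 18, 23, 26, 28, 29}

A ∪ B ∪ C = {5, 7, 9, 10, 13, 15, 18, 23, 26, 28, 29}


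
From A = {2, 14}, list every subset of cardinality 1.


|A| = 2, so A has C(2,1) = 2 subsets of size 1.
Enumerate by choosing 1 elements from A at a time:
{2}, {14}

1-element subsets (2 total): {2}, {14}


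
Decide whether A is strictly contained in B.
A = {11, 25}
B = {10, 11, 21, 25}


A ⊂ B requires: A ⊆ B AND A ≠ B.
A ⊆ B? Yes
A = B? No
A ⊂ B: Yes (A is a proper subset of B)

Yes, A ⊂ B


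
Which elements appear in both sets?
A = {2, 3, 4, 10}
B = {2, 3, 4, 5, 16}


A ∩ B = elements in both A and B
A = {2, 3, 4, 10}
B = {2, 3, 4, 5, 16}
A ∩ B = {2, 3, 4}

A ∩ B = {2, 3, 4}


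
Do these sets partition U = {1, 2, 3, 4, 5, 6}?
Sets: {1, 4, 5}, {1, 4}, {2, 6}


A partition requires: (1) non-empty parts, (2) pairwise disjoint, (3) union = U
Parts: {1, 4, 5}, {1, 4}, {2, 6}
Union of parts: {1, 2, 4, 5, 6}
U = {1, 2, 3, 4, 5, 6}
All non-empty? True
Pairwise disjoint? False
Covers U? False

No, not a valid partition


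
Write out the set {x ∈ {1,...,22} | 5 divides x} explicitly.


Checking each candidate:
Condition: multiples of 5 in {1,...,22}
Result = {5, 10, 15, 20}

{5, 10, 15, 20}


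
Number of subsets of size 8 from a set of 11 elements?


C(n,k) = n! / (k!(n-k)!)
C(11,8) = 11! / (8!3!)
= 165

C(11,8) = 165


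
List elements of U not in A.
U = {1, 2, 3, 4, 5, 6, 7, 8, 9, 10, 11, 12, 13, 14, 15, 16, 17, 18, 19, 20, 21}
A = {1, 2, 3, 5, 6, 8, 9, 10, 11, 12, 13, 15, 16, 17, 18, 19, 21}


Aᶜ = U \ A = elements in U but not in A
U = {1, 2, 3, 4, 5, 6, 7, 8, 9, 10, 11, 12, 13, 14, 15, 16, 17, 18, 19, 20, 21}
A = {1, 2, 3, 5, 6, 8, 9, 10, 11, 12, 13, 15, 16, 17, 18, 19, 21}
Aᶜ = {4, 7, 14, 20}

Aᶜ = {4, 7, 14, 20}


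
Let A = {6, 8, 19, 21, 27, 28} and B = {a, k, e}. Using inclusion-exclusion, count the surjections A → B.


n = |A| = 6, k = |B| = 3. Surjections via inclusion-exclusion:
S(n,k) = Σ(-1)^i × C(k,i) × (k-i)^n, i=0 to k
i=0: (-1)^0×C(3,0)×3^6 = 729
i=1: (-1)^1×C(3,1)×2^6 = -192
i=2: (-1)^2×C(3,2)×1^6 = 3
i=3: (-1)^3×C(3,3)×0^6 = 0
Total = 540

Number of surjections = 540


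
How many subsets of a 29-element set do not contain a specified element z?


Subsets of A avoiding z are subsets of A \ {z}, which has 28 elements.
Count = 2^(n-1) = 2^28
= 268435456

Number of subsets avoiding z = 268435456


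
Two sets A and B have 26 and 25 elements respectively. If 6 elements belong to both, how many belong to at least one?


|A ∪ B| = |A| + |B| - |A ∩ B|
= 26 + 25 - 6
= 45

|A ∪ B| = 45


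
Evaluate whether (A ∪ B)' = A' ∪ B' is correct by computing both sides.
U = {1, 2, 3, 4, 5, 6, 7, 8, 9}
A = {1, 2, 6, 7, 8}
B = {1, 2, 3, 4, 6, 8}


LHS: A ∪ B = {1, 2, 3, 4, 6, 7, 8}
(A ∪ B)' = U \ (A ∪ B) = {5, 9}
A' = {3, 4, 5, 9}, B' = {5, 7, 9}
Claimed RHS: A' ∪ B' = {3, 4, 5, 7, 9}
Identity is INVALID: LHS = {5, 9} but the RHS claimed here equals {3, 4, 5, 7, 9}. The correct form is (A ∪ B)' = A' ∩ B'.

Identity is invalid: (A ∪ B)' = {5, 9} but A' ∪ B' = {3, 4, 5, 7, 9}. The correct De Morgan law is (A ∪ B)' = A' ∩ B'.


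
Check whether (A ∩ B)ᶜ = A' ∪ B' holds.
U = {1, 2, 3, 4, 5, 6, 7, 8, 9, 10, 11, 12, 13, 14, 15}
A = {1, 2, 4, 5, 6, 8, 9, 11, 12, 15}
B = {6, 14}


LHS: A ∩ B = {6}
(A ∩ B)' = U \ (A ∩ B) = {1, 2, 3, 4, 5, 7, 8, 9, 10, 11, 12, 13, 14, 15}
A' = {3, 7, 10, 13, 14}, B' = {1, 2, 3, 4, 5, 7, 8, 9, 10, 11, 12, 13, 15}
Claimed RHS: A' ∪ B' = {1, 2, 3, 4, 5, 7, 8, 9, 10, 11, 12, 13, 14, 15}
Identity is VALID: LHS = RHS = {1, 2, 3, 4, 5, 7, 8, 9, 10, 11, 12, 13, 14, 15} ✓

Identity is valid. (A ∩ B)' = A' ∪ B' = {1, 2, 3, 4, 5, 7, 8, 9, 10, 11, 12, 13, 14, 15}


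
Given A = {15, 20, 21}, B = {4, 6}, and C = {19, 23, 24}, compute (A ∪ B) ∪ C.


A ∪ B = {4, 6, 15, 20, 21}
(A ∪ B) ∪ C = {4, 6, 15, 19, 20, 21, 23, 24}

A ∪ B ∪ C = {4, 6, 15, 19, 20, 21, 23, 24}


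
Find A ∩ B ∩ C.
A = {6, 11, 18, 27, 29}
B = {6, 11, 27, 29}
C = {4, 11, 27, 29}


A ∩ B = {6, 11, 27, 29}
(A ∩ B) ∩ C = {11, 27, 29}

A ∩ B ∩ C = {11, 27, 29}


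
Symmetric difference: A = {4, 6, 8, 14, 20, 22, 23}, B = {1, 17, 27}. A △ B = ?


A △ B = (A \ B) ∪ (B \ A) = elements in exactly one of A or B
A \ B = {4, 6, 8, 14, 20, 22, 23}
B \ A = {1, 17, 27}
A △ B = {1, 4, 6, 8, 14, 17, 20, 22, 23, 27}

A △ B = {1, 4, 6, 8, 14, 17, 20, 22, 23, 27}


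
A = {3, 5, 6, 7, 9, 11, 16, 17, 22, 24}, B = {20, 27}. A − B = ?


A \ B = elements in A but not in B
A = {3, 5, 6, 7, 9, 11, 16, 17, 22, 24}
B = {20, 27}
Remove from A any elements in B
A \ B = {3, 5, 6, 7, 9, 11, 16, 17, 22, 24}

A \ B = {3, 5, 6, 7, 9, 11, 16, 17, 22, 24}


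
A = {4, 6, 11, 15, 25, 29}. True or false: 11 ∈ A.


A = {4, 6, 11, 15, 25, 29}
Checking if 11 is in A
11 is in A → True

11 ∈ A


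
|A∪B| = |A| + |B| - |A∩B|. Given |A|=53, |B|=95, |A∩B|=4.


|A ∪ B| = |A| + |B| - |A ∩ B|
= 53 + 95 - 4
= 144

|A ∪ B| = 144


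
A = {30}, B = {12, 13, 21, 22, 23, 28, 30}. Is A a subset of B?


A ⊆ B means every element of A is in B.
All elements of A are in B.
So A ⊆ B.

Yes, A ⊆ B


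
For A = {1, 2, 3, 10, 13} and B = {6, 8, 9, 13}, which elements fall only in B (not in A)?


A = {1, 2, 3, 10, 13}
B = {6, 8, 9, 13}
Region: only in B (not in A)
Elements: {6, 8, 9}

Elements only in B (not in A): {6, 8, 9}


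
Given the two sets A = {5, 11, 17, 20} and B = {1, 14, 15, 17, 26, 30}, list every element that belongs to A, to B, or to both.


A ∪ B = all elements in A or B (or both)
A = {5, 11, 17, 20}
B = {1, 14, 15, 17, 26, 30}
A ∪ B = {1, 5, 11, 14, 15, 17, 20, 26, 30}

A ∪ B = {1, 5, 11, 14, 15, 17, 20, 26, 30}


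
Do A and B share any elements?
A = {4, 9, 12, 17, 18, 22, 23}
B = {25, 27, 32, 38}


Disjoint means A ∩ B = ∅.
A ∩ B = ∅
A ∩ B = ∅, so A and B are disjoint.

No — A and B share no elements (A ∩ B = ∅), so they are disjoint


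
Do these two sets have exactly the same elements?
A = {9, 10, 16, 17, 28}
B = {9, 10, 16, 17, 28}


Two sets are equal iff they have exactly the same elements.
A = {9, 10, 16, 17, 28}
B = {9, 10, 16, 17, 28}
Same elements → A = B

Yes, A = B


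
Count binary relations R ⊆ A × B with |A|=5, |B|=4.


A relation from A to B is any subset of A × B.
|A × B| = 5 × 4 = 20
# relations = 2^|A × B| = 2^20 = 1048576

Number of relations = 1048576


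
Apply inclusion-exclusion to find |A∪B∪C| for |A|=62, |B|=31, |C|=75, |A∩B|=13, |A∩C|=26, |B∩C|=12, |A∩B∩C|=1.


|A∪B∪C| = |A|+|B|+|C| - |A∩B|-|A∩C|-|B∩C| + |A∩B∩C|
= 62+31+75 - 13-26-12 + 1
= 168 - 51 + 1
= 118

|A ∪ B ∪ C| = 118


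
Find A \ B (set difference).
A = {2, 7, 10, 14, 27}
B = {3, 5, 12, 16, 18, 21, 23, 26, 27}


A \ B = elements in A but not in B
A = {2, 7, 10, 14, 27}
B = {3, 5, 12, 16, 18, 21, 23, 26, 27}
Remove from A any elements in B
A \ B = {2, 7, 10, 14}

A \ B = {2, 7, 10, 14}


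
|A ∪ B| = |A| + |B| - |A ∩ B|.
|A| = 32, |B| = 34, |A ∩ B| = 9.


|A ∪ B| = |A| + |B| - |A ∩ B|
= 32 + 34 - 9
= 57

|A ∪ B| = 57


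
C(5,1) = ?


C(n,k) = n! / (k!(n-k)!)
C(5,1) = 5! / (1!4!)
= 5

C(5,1) = 5


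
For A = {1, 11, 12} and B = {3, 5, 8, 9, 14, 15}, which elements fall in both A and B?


A = {1, 11, 12}
B = {3, 5, 8, 9, 14, 15}
Region: in both A and B
Elements: ∅

Elements in both A and B: ∅


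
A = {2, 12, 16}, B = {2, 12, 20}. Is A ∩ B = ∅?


Disjoint means A ∩ B = ∅.
A ∩ B = {2, 12}
A ∩ B ≠ ∅, so A and B are NOT disjoint.

No, A and B are not disjoint (A ∩ B = {2, 12})


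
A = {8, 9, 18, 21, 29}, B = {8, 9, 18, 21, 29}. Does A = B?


Two sets are equal iff they have exactly the same elements.
A = {8, 9, 18, 21, 29}
B = {8, 9, 18, 21, 29}
Same elements → A = B

Yes, A = B


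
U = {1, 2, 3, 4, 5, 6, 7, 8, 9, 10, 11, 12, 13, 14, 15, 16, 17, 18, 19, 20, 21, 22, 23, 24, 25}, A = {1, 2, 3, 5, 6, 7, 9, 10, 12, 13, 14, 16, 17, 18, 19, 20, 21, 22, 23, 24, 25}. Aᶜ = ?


Aᶜ = U \ A = elements in U but not in A
U = {1, 2, 3, 4, 5, 6, 7, 8, 9, 10, 11, 12, 13, 14, 15, 16, 17, 18, 19, 20, 21, 22, 23, 24, 25}
A = {1, 2, 3, 5, 6, 7, 9, 10, 12, 13, 14, 16, 17, 18, 19, 20, 21, 22, 23, 24, 25}
Aᶜ = {4, 8, 11, 15}

Aᶜ = {4, 8, 11, 15}


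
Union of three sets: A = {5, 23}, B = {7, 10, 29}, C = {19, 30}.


A ∪ B = {5, 7, 10, 23, 29}
(A ∪ B) ∪ C = {5, 7, 10, 19, 23, 29, 30}

A ∪ B ∪ C = {5, 7, 10, 19, 23, 29, 30}
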